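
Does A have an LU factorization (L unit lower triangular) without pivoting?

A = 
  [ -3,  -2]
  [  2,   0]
Yes.
A[1,1] = -3 ≠ 0, so Gaussian elimination proceeds without a row swap: multiplier ℓ₂₁ = (2)/(-3) = -2/3, and U[2,2] = 0 - (-2/3)(-2) = -4/3.
L = 
  [   1,    0]
  [-2/3,    1]
U = 
  [  -3,   -2]
  [   0, -4/3]
Check row 2 of LU: [(-2/3)(-3), (-2/3)(-2) + (-4/3)] = [2, 0] = row 2 of A ✓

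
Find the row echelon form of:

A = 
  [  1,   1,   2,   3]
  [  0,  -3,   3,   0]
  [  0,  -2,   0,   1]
Row operations:
R3 → R3 - (2/3)·R2

Resulting echelon form:
REF = 
  [  1,   1,   2,   3]
  [  0,  -3,   3,   0]
  [  0,   0,  -2,   1]

Rank = 3 (number of non-zero pivot rows).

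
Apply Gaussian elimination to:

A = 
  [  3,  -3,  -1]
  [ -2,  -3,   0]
Row operations:
R2 → R2 + (2/3)·R1

Resulting echelon form:
REF = 
  [   3,   -3,   -1]
  [   0,   -5, -2/3]

Rank = 2 (number of non-zero pivot rows).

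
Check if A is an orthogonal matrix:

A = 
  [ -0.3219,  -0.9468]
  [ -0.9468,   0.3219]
Yes

AᵀA = 
  [  1,   0]
  [  0,   1]
≈ I (equal to I up to the 4-dp rounding of the entries)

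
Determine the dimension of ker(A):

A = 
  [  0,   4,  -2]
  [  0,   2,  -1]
nullity(A) = 2

Row reduce:
R2 → R2 - (1/2)·R1
REF = 
  [  0,   4,  -2]
  [  0,   0,   0]
Pivot columns: 2 → 1 pivot.
rank(A) = 1, so nullity(A) = 3 - 1 = 2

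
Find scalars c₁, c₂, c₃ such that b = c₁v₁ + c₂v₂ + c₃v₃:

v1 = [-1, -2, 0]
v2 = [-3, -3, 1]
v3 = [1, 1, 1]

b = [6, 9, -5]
c1 = -3, c2 = -2, c3 = -3

b = -3·v1 + -2·v2 + -3·v3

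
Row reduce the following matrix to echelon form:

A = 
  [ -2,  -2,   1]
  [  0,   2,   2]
Row operations:
No row operations needed (already in echelon form).

Resulting echelon form:
REF = 
  [ -2,  -2,   1]
  [  0,   2,   2]

Rank = 2 (number of non-zero pivot rows).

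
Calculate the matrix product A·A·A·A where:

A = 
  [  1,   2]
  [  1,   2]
A^4 = 
  [ 27,  54]
  [ 27,  54]

A² = A·A:
A²[1,1] = (1)(1) + (2)(1) = 3
A²[1,2] = (1)(2) + (2)(2) = 6
A²[2,1] = (1)(1) + (2)(1) = 3
A²[2,2] = (1)(2) + (2)(2) = 6
A² = 
  [  3,   6]
  [  3,   6]

A^3 = A^2·A:
A^3[1,1] = (3)(1) + (6)(1) = 9
A^3[1,2] = (3)(2) + (6)(2) = 18
A^3[2,1] = (3)(1) + (6)(1) = 9
A^3[2,2] = (3)(2) + (6)(2) = 18
A^3 = 
  [  9,  18]
  [  9,  18]

A^4 = A^3·A:
A^4[1,1] = (9)(1) + (18)(1) = 27
A^4[1,2] = (9)(2) + (18)(2) = 54
A^4[2,1] = (9)(1) + (18)(1) = 27
A^4[2,2] = (9)(2) + (18)(2) = 54
A^4 = 
  [ 27,  54]
  [ 27,  54]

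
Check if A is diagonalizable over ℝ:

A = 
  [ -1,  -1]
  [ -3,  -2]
Yes

tr(A) = -3, det(A) = -1
Characteristic polynomial: λ² - tr(A)λ + det(A) = λ² + 3λ - 1
λ² + 3λ - 1 = 0  ⇒  λ = (-3 ± √((3)² - 4·(-1)))/2 = (-3 ± √(13))/2
  = (-3 + √13)/2,  (-3 - √13)/2
Eigenvalues: (-3 + √13)/2, (-3 - √13)/2  (≈ 0.3028, -3.303)
The two irrational eigenvalues are distinct (simple), so each has alg. mult. = geom. mult. = 1.
Sum of geometric multiplicities equals n, so A has n independent eigenvectors.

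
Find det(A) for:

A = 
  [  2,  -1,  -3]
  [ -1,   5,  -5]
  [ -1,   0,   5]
25

Cofactor expansion along row 1:
det(A) = (2)·((5)(5) - (-5)(0)) - (-1)·((-1)(5) - (-5)(-1)) + (-3)·((-1)(0) - (5)(-1))
  = (2)(25) - (-1)(-10) + (-3)(5)
  = 25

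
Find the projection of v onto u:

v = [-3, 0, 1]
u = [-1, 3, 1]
proj_u(v) = [-4/11, 12/11, 4/11]

v·u = (-3)(-1) + (0)(3) + (1)(1) = 4
u·u = (-1)² + (3)² + (1)² = 11
proj_u(v) = (v·u / u·u) × u = (4/11) × u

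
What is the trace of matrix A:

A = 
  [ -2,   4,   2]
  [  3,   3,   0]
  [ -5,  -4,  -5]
-4

tr(A) = -2 + 3 + -5 = -4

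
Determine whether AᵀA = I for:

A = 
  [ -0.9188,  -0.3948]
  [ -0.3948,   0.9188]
Yes

AᵀA = 
  [  1.0001,   0]
  [  0,   1.0001]
≈ I (equal to I up to the 4-dp rounding of the entries)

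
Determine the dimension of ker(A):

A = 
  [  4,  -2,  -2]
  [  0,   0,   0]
nullity(A) = 2

Row reduce:
(no row operations needed)
REF = 
  [  4,  -2,  -2]
  [  0,   0,   0]
Pivot columns: 1 → 1 pivot.
rank(A) = 1, so nullity(A) = 3 - 1 = 2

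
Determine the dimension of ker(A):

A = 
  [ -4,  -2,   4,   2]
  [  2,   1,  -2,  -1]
nullity(A) = 3

Row reduce:
R2 → R2 + (1/2)·R1
REF = 
  [ -4,  -2,   4,   2]
  [  0,   0,   0,   0]
Pivot columns: 1 → 1 pivot.
rank(A) = 1, so nullity(A) = 4 - 1 = 3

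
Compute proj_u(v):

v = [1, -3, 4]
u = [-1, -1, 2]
v·u = (1)(-1) + (-3)(-1) + (4)(2) = 10
u·u = (-1)² + (-1)² + (2)² = 6
proj_u(v) = (v·u / u·u) × u = (10/6) × u = (5/3) × u

proj_u(v) = [-5/3, -5/3, 10/3]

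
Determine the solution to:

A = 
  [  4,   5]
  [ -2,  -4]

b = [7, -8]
x = [-2, 3]

Row reduce the augmented matrix [A|b]:
R2 → R2 + (1/2)·R1
REF = 
  [   4,    5,    7]
  [   0, -3/2, -9/2]

Back-substitution:
x₂ = (-9/2) / (-3/2) = 3
x₁ = (7 - (5)(3)) / 4 = -2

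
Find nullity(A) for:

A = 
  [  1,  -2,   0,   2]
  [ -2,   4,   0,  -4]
nullity(A) = 3

Row reduce:
R2 → R2 + (2)·R1
REF = 
  [  1,  -2,   0,   2]
  [  0,   0,   0,   0]
Pivot columns: 1 → 1 pivot.
rank(A) = 1, so nullity(A) = 4 - 1 = 3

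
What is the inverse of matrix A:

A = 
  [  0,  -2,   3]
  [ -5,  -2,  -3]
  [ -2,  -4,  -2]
det(A) = (0)·((-2)(-2) - (-3)(-4)) - (-2)·((-5)(-2) - (-3)(-2)) + (3)·((-5)(-4) - (-2)(-2))
  = (0)(-8) - (-2)(4) + (3)(16)
  = 56
det(A) = 56 ≠ 0, so A is invertible.

Cofactors Cᵢⱼ = (-1)ⁱ⁺ʲ·Mᵢⱼ:
C = 
  [ -8,  -4,  16]
  [-16,   6,   4]
  [ 12, -15, -10]

adj(A) = Cᵀ:
adj(A) = 
  [ -8, -16,  12]
  [ -4,   6, -15]
  [ 16,   4, -10]

A⁻¹ = (1/56) · adj(A):
A⁻¹ = 
  [  -1/7,   -2/7,   3/14]
  [ -1/14,   3/28, -15/56]
  [   2/7,   1/14,  -5/28]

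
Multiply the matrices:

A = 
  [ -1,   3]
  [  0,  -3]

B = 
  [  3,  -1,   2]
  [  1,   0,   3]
AB = 
  [  0,   1,   7]
  [ -3,   0,  -9]

A is 2×2 and B is 2×3, so AB is 2×3. Each entry is (row of A)·(column of B):
AB[1,1] = (-1)(3) + (3)(1) = 0
AB[1,2] = (-1)(-1) + (3)(0) = 1
AB[1,3] = (-1)(2) + (3)(3) = 7
AB[2,1] = (0)(3) + (-3)(1) = -3
AB[2,2] = (0)(-1) + (-3)(0) = 0
AB[2,3] = (0)(2) + (-3)(3) = -9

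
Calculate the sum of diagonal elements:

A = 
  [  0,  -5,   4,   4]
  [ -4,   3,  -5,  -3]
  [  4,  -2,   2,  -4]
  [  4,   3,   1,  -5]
0

tr(A) = 0 + 3 + 2 + -5 = 0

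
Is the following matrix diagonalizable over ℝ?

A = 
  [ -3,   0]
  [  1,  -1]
Yes

tr(A) = -4, det(A) = 3
Characteristic polynomial: λ² - tr(A)λ + det(A) = λ² + 4λ + 3
λ² + 4λ + 3 = (λ + 3)(λ + 1)
Eigenvalues: -1, -3
λ=-3: alg. mult. = 1, geom. mult. = 2 - rank(A - (-3)I) = 2 - 1 = 1
λ=-1: alg. mult. = 1, geom. mult. = 2 - rank(A - (-1)I) = 2 - 1 = 1
Sum of geometric multiplicities equals n, so A has n independent eigenvectors.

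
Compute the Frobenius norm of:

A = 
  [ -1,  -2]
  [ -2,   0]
||A||_F = 3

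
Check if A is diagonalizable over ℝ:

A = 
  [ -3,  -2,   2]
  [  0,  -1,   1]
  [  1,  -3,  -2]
No

Characteristic polynomial: det(λI - A) = λ³ + 6λ² + 12λ + 15
By the rational root theorem any rational root is an integer dividing 15; none of those is a root, so p(λ) has no rational roots and hence (being an irreducible cubic) no repeated roots.
Discriminant of the cubic: Δ = -1323
Δ < 0 ⇒ one real eigenvalue and a complex-conjugate pair: λ ≈ -3.913, -1.044 + 1.657i, -1.044 - 1.657i
Has complex eigenvalues (not diagonalizable over ℝ).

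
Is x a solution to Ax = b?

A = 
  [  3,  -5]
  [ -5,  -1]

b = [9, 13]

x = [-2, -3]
Yes

Ax = [9, 13] = b ✓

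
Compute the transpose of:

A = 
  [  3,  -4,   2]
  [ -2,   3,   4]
Aᵀ = 
  [  3,  -2]
  [ -4,   3]
  [  2,   4]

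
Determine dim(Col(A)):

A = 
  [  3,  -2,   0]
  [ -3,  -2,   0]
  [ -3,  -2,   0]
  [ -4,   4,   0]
dim(Col(A)) = 2

Row reduce:
R2 → R2 + (1)·R1
R3 → R3 + (1)·R1
R4 → R4 + (4/3)·R1
R3 → R3 - (1)·R2
R4 → R4 + (1/3)·R2
REF = 
  [  3,  -2,   0]
  [  0,  -4,   0]
  [  0,   0,   0]
  [  0,   0,   0]
Pivot columns: 1, 2 → 2 pivots.
dim(Col(A)) = number of pivot columns = 2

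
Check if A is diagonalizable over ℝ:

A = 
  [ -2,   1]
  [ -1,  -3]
No

tr(A) = -5, det(A) = 7
Characteristic polynomial: λ² - tr(A)λ + det(A) = λ² + 5λ + 7
λ² + 5λ + 7 = 0  ⇒  λ = (-5 ± √((5)² - 4·(7)))/2 = (-5 ± √(-3))/2
  = (-5 + i√3)/2,  (-5 - i√3)/2
Eigenvalues: (-5 + i√3)/2, (-5 - i√3)/2  (≈ -2.5 + 0.866i, -2.5 - 0.866i)
Has complex eigenvalues (not diagonalizable over ℝ).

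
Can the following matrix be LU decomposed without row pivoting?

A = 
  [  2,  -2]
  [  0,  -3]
Yes.
A[1,1] = 2 ≠ 0, so Gaussian elimination proceeds without a row swap: multiplier ℓ₂₁ = (0)/(2) = 0, and U[2,2] = -3 - (0)(-2) = -3.
L = 
  [  1,   0]
  [  0,   1]
U = 
  [  2,  -2]
  [  0,  -3]
Check row 2 of LU: [(0)(2), (0)(-2) + (-3)] = [0, -3] = row 2 of A ✓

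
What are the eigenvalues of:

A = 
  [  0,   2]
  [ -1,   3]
λ = 2, 1

tr(A) = 3, det(A) = 2
Characteristic polynomial: λ² - tr(A)λ + det(A) = λ² - 3λ + 2
λ² - 3λ + 2 = (λ - 1)(λ - 2)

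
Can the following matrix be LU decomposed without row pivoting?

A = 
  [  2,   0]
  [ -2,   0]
Yes.
A[1,1] = 2 ≠ 0, so Gaussian elimination proceeds without a row swap: multiplier ℓ₂₁ = (-2)/(2) = -1, and U[2,2] = 0 - (-1)(0) = 0.
L = 
  [  1,   0]
  [ -1,   1]
U = 
  [  2,   0]
  [  0,   0]
Check row 2 of LU: [(-1)(2), (-1)(0) + 0] = [-2, 0] = row 2 of A ✓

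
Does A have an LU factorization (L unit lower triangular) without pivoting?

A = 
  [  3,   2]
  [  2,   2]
Yes.
A[1,1] = 3 ≠ 0, so Gaussian elimination proceeds without a row swap: multiplier ℓ₂₁ = (2)/(3) = 2/3, and U[2,2] = 2 - (2/3)(2) = 2/3.
L = 
  [  1,   0]
  [2/3,   1]
U = 
  [  3,   2]
  [  0, 2/3]
Check row 2 of LU: [(2/3)(3), (2/3)(2) + (2/3)] = [2, 2] = row 2 of A ✓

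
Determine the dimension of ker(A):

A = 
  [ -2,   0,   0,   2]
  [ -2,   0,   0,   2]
nullity(A) = 3

Row reduce:
R2 → R2 - (1)·R1
REF = 
  [ -2,   0,   0,   2]
  [  0,   0,   0,   0]
Pivot columns: 1 → 1 pivot.
rank(A) = 1, so nullity(A) = 4 - 1 = 3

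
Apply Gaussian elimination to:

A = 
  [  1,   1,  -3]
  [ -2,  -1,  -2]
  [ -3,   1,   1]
Row operations:
R2 → R2 + (2)·R1
R3 → R3 + (3)·R1
R3 → R3 - (4)·R2

Resulting echelon form:
REF = 
  [  1,   1,  -3]
  [  0,   1,  -8]
  [  0,   0,  24]

Rank = 3 (number of non-zero pivot rows).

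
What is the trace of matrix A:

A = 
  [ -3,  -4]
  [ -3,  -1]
-4

tr(A) = -3 + -1 = -4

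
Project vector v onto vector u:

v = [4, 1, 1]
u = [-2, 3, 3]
v·u = (4)(-2) + (1)(3) + (1)(3) = -2
u·u = (-2)² + (3)² + (3)² = 22
proj_u(v) = (v·u / u·u) × u = (-2/22) × u = (-1/11) × u

proj_u(v) = [2/11, -3/11, -3/11]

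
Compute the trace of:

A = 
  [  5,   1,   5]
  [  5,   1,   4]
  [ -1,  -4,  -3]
3

tr(A) = 5 + 1 + -3 = 3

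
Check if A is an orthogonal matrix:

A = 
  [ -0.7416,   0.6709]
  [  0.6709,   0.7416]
Yes

AᵀA = 
  [  1.0001,   0]
  [  0,   1.0001]
≈ I (equal to I up to the 4-dp rounding of the entries)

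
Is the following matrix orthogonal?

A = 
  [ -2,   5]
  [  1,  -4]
No

AᵀA = 
  [  5, -14]
  [-14,  41]
≠ I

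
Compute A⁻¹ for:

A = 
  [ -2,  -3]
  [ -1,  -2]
det(A) = (-2)(-2) - (-3)(-1) = 1
For a 2×2 matrix, A⁻¹ = (1/det(A)) · [[d, -b], [-c, a]]
    = (1) · [[-2, 3], [1, -2]]

A⁻¹ = 
  [ -2,   3]
  [  1,  -2]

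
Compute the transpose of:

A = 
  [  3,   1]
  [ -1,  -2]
Aᵀ = 
  [  3,  -1]
  [  1,  -2]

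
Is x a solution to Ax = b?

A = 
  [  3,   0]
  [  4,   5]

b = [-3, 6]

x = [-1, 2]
Yes

Ax = [-3, 6] = b ✓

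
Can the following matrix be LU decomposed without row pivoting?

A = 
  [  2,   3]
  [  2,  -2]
Yes.
A[1,1] = 2 ≠ 0, so Gaussian elimination proceeds without a row swap: multiplier ℓ₂₁ = (2)/(2) = 1, and U[2,2] = -2 - (1)(3) = -5.
L = 
  [  1,   0]
  [  1,   1]
U = 
  [  2,   3]
  [  0,  -5]
Check row 2 of LU: [(1)(2), (1)(3) + (-5)] = [2, -2] = row 2 of A ✓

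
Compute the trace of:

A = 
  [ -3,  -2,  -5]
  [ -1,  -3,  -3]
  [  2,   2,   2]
-4

tr(A) = -3 + -3 + 2 = -4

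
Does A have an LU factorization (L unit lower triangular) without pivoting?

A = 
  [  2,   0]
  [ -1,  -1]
Yes.
A[1,1] = 2 ≠ 0, so Gaussian elimination proceeds without a row swap: multiplier ℓ₂₁ = (-1)/(2) = -1/2, and U[2,2] = -1 - (-1/2)(0) = -1.
L = 
  [   1,    0]
  [-1/2,    1]
U = 
  [  2,   0]
  [  0,  -1]
Check row 2 of LU: [(-1/2)(2), (-1/2)(0) + (-1)] = [-1, -1] = row 2 of A ✓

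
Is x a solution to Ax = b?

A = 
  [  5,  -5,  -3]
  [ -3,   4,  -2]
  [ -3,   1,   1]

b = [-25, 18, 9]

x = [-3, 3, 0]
No

Ax = [-30, 21, 12] ≠ b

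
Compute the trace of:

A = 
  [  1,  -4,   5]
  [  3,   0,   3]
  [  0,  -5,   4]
5

tr(A) = 1 + 0 + 4 = 5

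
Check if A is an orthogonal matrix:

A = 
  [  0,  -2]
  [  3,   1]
No

AᵀA = 
  [  9,   3]
  [  3,   5]
≠ I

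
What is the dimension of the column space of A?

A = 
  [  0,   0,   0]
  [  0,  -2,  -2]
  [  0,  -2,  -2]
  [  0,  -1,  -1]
Row reduce:
Swap R1 ↔ R2
R3 → R3 - (1)·R1
R4 → R4 - (1/2)·R1
REF = 
  [  0,  -2,  -2]
  [  0,   0,   0]
  [  0,   0,   0]
  [  0,   0,   0]
Pivot columns: 2 → 1 pivot.
dim(Col(A)) = number of pivot columns = 1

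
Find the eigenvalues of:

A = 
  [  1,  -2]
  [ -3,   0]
λ = 3, -2

tr(A) = 1, det(A) = -6
Characteristic polynomial: λ² - tr(A)λ + det(A) = λ² - λ - 6
λ² - λ - 6 = (λ + 2)(λ - 3)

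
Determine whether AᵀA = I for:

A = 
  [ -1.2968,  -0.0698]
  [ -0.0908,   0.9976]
No

AᵀA = 
  [  1.6899,  -0.0001]
  [ -0.0001,   1.0001]
≠ I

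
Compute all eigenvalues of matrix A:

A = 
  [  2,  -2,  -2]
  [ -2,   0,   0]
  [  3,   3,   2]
Characteristic polynomial: det(λI - A) = λ³ - 4λ² + 6λ - 4
Testing integer divisors of the constant term: p(2) = 0, so (λ - 2) is a factor:
p(λ) = (λ - 2)(λ² - 2λ + 2)
λ² - 2λ + 2 = 0  ⇒  λ = (2 ± √((-2)² - 4·(2)))/2 = (2 ± √(-4))/2
  = 1 + i,  1 - i

λ = 2, 1 + i, 1 - i  (≈ 2, 1 + 1i, 1 - 1i)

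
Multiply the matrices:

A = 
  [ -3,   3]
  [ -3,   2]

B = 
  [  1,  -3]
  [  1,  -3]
AB = 
  [  0,   0]
  [ -1,   3]

A is 2×2 and B is 2×2, so AB is 2×2. Each entry is (row of A)·(column of B):
AB[1,1] = (-3)(1) + (3)(1) = 0
AB[1,2] = (-3)(-3) + (3)(-3) = 0
AB[2,1] = (-3)(1) + (2)(1) = -1
AB[2,2] = (-3)(-3) + (2)(-3) = 3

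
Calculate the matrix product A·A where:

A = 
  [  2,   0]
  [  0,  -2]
A² = A·A:
A²[1,1] = (2)(2) + (0)(0) = 4
A²[1,2] = (2)(0) + (0)(-2) = 0
A²[2,1] = (0)(2) + (-2)(0) = 0
A²[2,2] = (0)(0) + (-2)(-2) = 4
A² = 
  [  4,   0]
  [  0,   4]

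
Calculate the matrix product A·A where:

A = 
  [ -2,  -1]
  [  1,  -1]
A² = A·A:
A²[1,1] = (-2)(-2) + (-1)(1) = 3
A²[1,2] = (-2)(-1) + (-1)(-1) = 3
A²[2,1] = (1)(-2) + (-1)(1) = -3
A²[2,2] = (1)(-1) + (-1)(-1) = 0
A² = 
  [  3,   3]
  [ -3,   0]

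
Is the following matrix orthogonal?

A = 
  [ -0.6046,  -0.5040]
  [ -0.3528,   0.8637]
No

AᵀA = 
  [  0.4900,   0]
  [  0,   1]
≠ I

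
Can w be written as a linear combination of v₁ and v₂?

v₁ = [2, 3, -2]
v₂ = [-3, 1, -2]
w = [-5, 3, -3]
No

Form the augmented matrix and row-reduce:
[v₁|v₂|w] = 
  [  2,  -3,  -5]
  [  3,   1,   3]
  [ -2,  -2,  -3]
R2 → R2 - (3/2)·R1
R3 → R3 + (1)·R1
R3 → R3 + (10/11)·R2
REF = 
  [    2,    -3,    -5]
  [    0,  11/2,  21/2]
  [    0,     0, 17/11]

Row 3 reads [0 0 | 17/11], i.e. 0 = 17/11, so the system is inconsistent and w ∉ span{v₁, v₂}.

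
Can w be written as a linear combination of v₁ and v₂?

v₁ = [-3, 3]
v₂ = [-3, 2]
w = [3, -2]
Yes

Form the augmented matrix and row-reduce:
[v₁|v₂|w] = 
  [ -3,  -3,   3]
  [  3,   2,  -2]
R2 → R2 + (1)·R1
REF = 
  [ -3,  -3,   3]
  [  0,  -1,   1]

No row of the form [0 0 | nonzero], so the system is consistent. Back-substitution gives c₁ = 0, c₂ = -1: w = (0)·v₁ + (-1)·v₂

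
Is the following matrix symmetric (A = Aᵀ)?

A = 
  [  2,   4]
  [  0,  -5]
No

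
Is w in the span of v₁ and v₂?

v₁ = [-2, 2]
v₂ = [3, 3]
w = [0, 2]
Yes

Form the augmented matrix and row-reduce:
[v₁|v₂|w] = 
  [ -2,   3,   0]
  [  2,   3,   2]
R2 → R2 + (1)·R1
REF = 
  [ -2,   3,   0]
  [  0,   6,   2]

No row of the form [0 0 | nonzero], so the system is consistent. Back-substitution gives c₁ = 1/2, c₂ = 1/3: w = (1/2)·v₁ + (1/3)·v₂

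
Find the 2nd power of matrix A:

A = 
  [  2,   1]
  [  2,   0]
A² = A·A:
A²[1,1] = (2)(2) + (1)(2) = 6
A²[1,2] = (2)(1) + (1)(0) = 2
A²[2,1] = (2)(2) + (0)(2) = 4
A²[2,2] = (2)(1) + (0)(0) = 2
A² = 
  [  6,   2]
  [  4,   2]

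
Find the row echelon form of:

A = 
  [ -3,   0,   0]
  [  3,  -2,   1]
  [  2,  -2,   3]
Row operations:
R2 → R2 + (1)·R1
R3 → R3 + (2/3)·R1
R3 → R3 - (1)·R2

Resulting echelon form:
REF = 
  [ -3,   0,   0]
  [  0,  -2,   1]
  [  0,   0,   2]

Rank = 3 (number of non-zero pivot rows).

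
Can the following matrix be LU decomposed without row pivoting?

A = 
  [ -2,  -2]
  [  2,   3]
Yes.
A[1,1] = -2 ≠ 0, so Gaussian elimination proceeds without a row swap: multiplier ℓ₂₁ = (2)/(-2) = -1, and U[2,2] = 3 - (-1)(-2) = 1.
L = 
  [  1,   0]
  [ -1,   1]
U = 
  [ -2,  -2]
  [  0,   1]
Check row 2 of LU: [(-1)(-2), (-1)(-2) + 1] = [2, 3] = row 2 of A ✓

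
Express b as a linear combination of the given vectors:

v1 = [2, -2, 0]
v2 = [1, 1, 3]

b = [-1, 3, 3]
c1 = -1, c2 = 1

b = -1·v1 + 1·v2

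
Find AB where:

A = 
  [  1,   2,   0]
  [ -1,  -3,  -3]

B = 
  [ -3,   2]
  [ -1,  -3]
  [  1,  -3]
AB = 
  [ -5,  -4]
  [  3,  16]

A is 2×3 and B is 3×2, so AB is 2×2. Each entry is (row of A)·(column of B):
AB[1,1] = (1)(-3) + (2)(-1) + (0)(1) = -5
AB[1,2] = (1)(2) + (2)(-3) + (0)(-3) = -4
AB[2,1] = (-1)(-3) + (-3)(-1) + (-3)(1) = 3
AB[2,2] = (-1)(2) + (-3)(-3) + (-3)(-3) = 16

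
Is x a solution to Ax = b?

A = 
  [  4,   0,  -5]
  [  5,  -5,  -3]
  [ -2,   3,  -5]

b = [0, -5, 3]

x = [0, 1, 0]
Yes

Ax = [0, -5, 3] = b ✓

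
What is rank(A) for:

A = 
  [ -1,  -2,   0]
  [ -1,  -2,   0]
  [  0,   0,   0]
Row reduce:
R2 → R2 - (1)·R1
REF = 
  [ -1,  -2,   0]
  [  0,   0,   0]
  [  0,   0,   0]
Pivot columns: 1 → 1 pivot.

rank(A) = 1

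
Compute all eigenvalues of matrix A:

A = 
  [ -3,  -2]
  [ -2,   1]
tr(A) = -2, det(A) = -7
Characteristic polynomial: λ² - tr(A)λ + det(A) = λ² + 2λ - 7
λ² + 2λ - 7 = 0  ⇒  λ = (-2 ± √((2)² - 4·(-7)))/2 = (-2 ± √(32))/2
  = -1 + 2√2,  -1 - 2√2

λ = -1 + 2√2, -1 - 2√2  (≈ 1.828, -3.828)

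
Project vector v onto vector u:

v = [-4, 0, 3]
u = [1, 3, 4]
v·u = (-4)(1) + (0)(3) + (3)(4) = 8
u·u = (1)² + (3)² + (4)² = 26
proj_u(v) = (v·u / u·u) × u = (8/26) × u = (4/13) × u

proj_u(v) = [4/13, 12/13, 16/13]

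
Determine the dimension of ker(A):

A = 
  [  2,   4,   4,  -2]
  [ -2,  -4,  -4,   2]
nullity(A) = 3

Row reduce:
R2 → R2 + (1)·R1
REF = 
  [  2,   4,   4,  -2]
  [  0,   0,   0,   0]
Pivot columns: 1 → 1 pivot.
rank(A) = 1, so nullity(A) = 4 - 1 = 3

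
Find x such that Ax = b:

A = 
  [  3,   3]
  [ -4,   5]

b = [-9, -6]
x = [-1, -2]

Row reduce the augmented matrix [A|b]:
R2 → R2 + (4/3)·R1
REF = 
  [  3,   3,  -9]
  [  0,   9, -18]

Back-substitution:
x₂ = (-18) / 9 = -2
x₁ = (-9 - (3)(-2)) / 3 = -1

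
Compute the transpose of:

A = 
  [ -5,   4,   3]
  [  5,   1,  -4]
Aᵀ = 
  [ -5,   5]
  [  4,   1]
  [  3,  -4]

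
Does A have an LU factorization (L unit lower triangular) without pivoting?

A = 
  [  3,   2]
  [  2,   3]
Yes.
A[1,1] = 3 ≠ 0, so Gaussian elimination proceeds without a row swap: multiplier ℓ₂₁ = (2)/(3) = 2/3, and U[2,2] = 3 - (2/3)(2) = 5/3.
L = 
  [  1,   0]
  [2/3,   1]
U = 
  [  3,   2]
  [  0, 5/3]
Check row 2 of LU: [(2/3)(3), (2/3)(2) + (5/3)] = [2, 3] = row 2 of A ✓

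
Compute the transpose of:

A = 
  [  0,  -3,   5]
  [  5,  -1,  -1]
Aᵀ = 
  [  0,   5]
  [ -3,  -1]
  [  5,  -1]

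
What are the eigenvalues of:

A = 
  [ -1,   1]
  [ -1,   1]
λ = 0, 0

tr(A) = 0, det(A) = 0
Characteristic polynomial: λ² - tr(A)λ + det(A) = λ²
λ² = λ²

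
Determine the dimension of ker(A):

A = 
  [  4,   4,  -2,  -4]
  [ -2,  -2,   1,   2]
nullity(A) = 3

Row reduce:
R2 → R2 + (1/2)·R1
REF = 
  [  4,   4,  -2,  -4]
  [  0,   0,   0,   0]
Pivot columns: 1 → 1 pivot.
rank(A) = 1, so nullity(A) = 4 - 1 = 3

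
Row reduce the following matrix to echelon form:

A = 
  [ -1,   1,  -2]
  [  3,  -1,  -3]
Row operations:
R2 → R2 + (3)·R1

Resulting echelon form:
REF = 
  [ -1,   1,  -2]
  [  0,   2,  -9]

Rank = 2 (number of non-zero pivot rows).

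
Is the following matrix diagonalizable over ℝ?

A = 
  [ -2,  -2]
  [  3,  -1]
No

tr(A) = -3, det(A) = 8
Characteristic polynomial: λ² - tr(A)λ + det(A) = λ² + 3λ + 8
λ² + 3λ + 8 = 0  ⇒  λ = (-3 ± √((3)² - 4·(8)))/2 = (-3 ± √(-23))/2
  = (-3 + i√23)/2,  (-3 - i√23)/2
Eigenvalues: (-3 + i√23)/2, (-3 - i√23)/2  (≈ -1.5 + 2.398i, -1.5 - 2.398i)
Has complex eigenvalues (not diagonalizable over ℝ).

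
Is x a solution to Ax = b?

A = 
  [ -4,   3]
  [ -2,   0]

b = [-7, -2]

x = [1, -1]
Yes

Ax = [-7, -2] = b ✓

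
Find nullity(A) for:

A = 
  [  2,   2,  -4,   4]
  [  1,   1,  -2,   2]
nullity(A) = 3

Row reduce:
R2 → R2 - (1/2)·R1
REF = 
  [  2,   2,  -4,   4]
  [  0,   0,   0,   0]
Pivot columns: 1 → 1 pivot.
rank(A) = 1, so nullity(A) = 4 - 1 = 3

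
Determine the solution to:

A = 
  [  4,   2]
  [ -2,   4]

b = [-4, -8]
x = [0, -2]

Row reduce the augmented matrix [A|b]:
R2 → R2 + (1/2)·R1
REF = 
  [  4,   2,  -4]
  [  0,   5, -10]

Back-substitution:
x₂ = (-10) / 5 = -2
x₁ = (-4 - (2)(-2)) / 4 = 0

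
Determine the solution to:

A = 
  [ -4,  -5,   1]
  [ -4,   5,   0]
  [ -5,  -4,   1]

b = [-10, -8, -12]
x = [2, 0, -2]

Row reduce the augmented matrix [A|b]:
R2 → R2 - (1)·R1
R3 → R3 - (5/4)·R1
R3 → R3 - (9/40)·R2
REF = 
  [   -4,    -5,     1,   -10]
  [    0,    10,    -1,     2]
  [    0,     0, -1/40,  1/20]

Back-substitution:
x₃ = (1/20) / (-1/40) = -2
x₂ = (2 - (-1)(-2)) / 10 = 0
x₁ = (-10 - (-5)(0) - (1)(-2)) / (-4) = 2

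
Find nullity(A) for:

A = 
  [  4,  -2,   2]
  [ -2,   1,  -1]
nullity(A) = 2

Row reduce:
R2 → R2 + (1/2)·R1
REF = 
  [  4,  -2,   2]
  [  0,   0,   0]
Pivot columns: 1 → 1 pivot.
rank(A) = 1, so nullity(A) = 3 - 1 = 2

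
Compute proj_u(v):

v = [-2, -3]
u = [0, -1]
proj_u(v) = [0, -3]

v·u = (-2)(0) + (-3)(-1) = 3
u·u = (0)² + (-1)² = 1
proj_u(v) = (v·u / u·u) × u = (3/1) × u = (3) × u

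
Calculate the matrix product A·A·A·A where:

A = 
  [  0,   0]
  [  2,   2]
A^4 = 
  [  0,   0]
  [ 16,  16]

A² = A·A:
A²[1,1] = (0)(0) + (0)(2) = 0
A²[1,2] = (0)(0) + (0)(2) = 0
A²[2,1] = (2)(0) + (2)(2) = 4
A²[2,2] = (2)(0) + (2)(2) = 4
A² = 
  [  0,   0]
  [  4,   4]

A^3 = A^2·A:
A^3[1,1] = (0)(0) + (0)(2) = 0
A^3[1,2] = (0)(0) + (0)(2) = 0
A^3[2,1] = (4)(0) + (4)(2) = 8
A^3[2,2] = (4)(0) + (4)(2) = 8
A^3 = 
  [  0,   0]
  [  8,   8]

A^4 = A^3·A:
A^4[1,1] = (0)(0) + (0)(2) = 0
A^4[1,2] = (0)(0) + (0)(2) = 0
A^4[2,1] = (8)(0) + (8)(2) = 16
A^4[2,2] = (8)(0) + (8)(2) = 16
A^4 = 
  [  0,   0]
  [ 16,  16]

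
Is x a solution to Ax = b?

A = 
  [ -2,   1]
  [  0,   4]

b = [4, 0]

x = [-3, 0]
No

Ax = [6, 0] ≠ b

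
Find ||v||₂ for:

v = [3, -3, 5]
6.557

||v||₂ = √((3)² + (-3)² + (5)²) = √43 = 6.557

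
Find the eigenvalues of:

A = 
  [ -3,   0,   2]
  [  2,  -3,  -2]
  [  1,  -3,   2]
Characteristic polynomial: det(λI - A) = λ³ + 4λ² - 11λ - 30
Testing integer divisors of the constant term: p(-2) = 0, so (λ + 2) is a factor:
p(λ) = (λ + 2)(λ² + 2λ - 15)
λ² + 2λ - 15 = (λ + 5)(λ - 3)

λ = -2, 3, -5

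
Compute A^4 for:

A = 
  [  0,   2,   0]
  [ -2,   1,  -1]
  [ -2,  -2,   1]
A^4 = 
  [ 12,   6,  -2]
  [ -4,  17,  -4]
  [ -2, -12,  21]

A² = A·A:
A²[1,1] = (0)(0) + (2)(-2) + (0)(-2) = -4
A²[1,2] = (0)(2) + (2)(1) + (0)(-2) = 2
A²[1,3] = (0)(0) + (2)(-1) + (0)(1) = -2
A²[2,1] = (-2)(0) + (1)(-2) + (-1)(-2) = 0
A²[2,2] = (-2)(2) + (1)(1) + (-1)(-2) = -1
A²[2,3] = (-2)(0) + (1)(-1) + (-1)(1) = -2
A²[3,1] = (-2)(0) + (-2)(-2) + (1)(-2) = 2
A²[3,2] = (-2)(2) + (-2)(1) + (1)(-2) = -8
A²[3,3] = (-2)(0) + (-2)(-1) + (1)(1) = 3
A² = 
  [ -4,   2,  -2]
  [  0,  -1,  -2]
  [  2,  -8,   3]

A^3 = A^2·A:
A^3[1,1] = (-4)(0) + (2)(-2) + (-2)(-2) = 0
A^3[1,2] = (-4)(2) + (2)(1) + (-2)(-2) = -2
A^3[1,3] = (-4)(0) + (2)(-1) + (-2)(1) = -4
A^3[2,1] = (0)(0) + (-1)(-2) + (-2)(-2) = 6
A^3[2,2] = (0)(2) + (-1)(1) + (-2)(-2) = 3
A^3[2,3] = (0)(0) + (-1)(-1) + (-2)(1) = -1
A^3[3,1] = (2)(0) + (-8)(-2) + (3)(-2) = 10
A^3[3,2] = (2)(2) + (-8)(1) + (3)(-2) = -10
A^3[3,3] = (2)(0) + (-8)(-1) + (3)(1) = 11
A^3 = 
  [  0,  -2,  -4]
  [  6,   3,  -1]
  [ 10, -10,  11]

A^4 = A^3·A:
A^4[1,1] = (0)(0) + (-2)(-2) + (-4)(-2) = 12
A^4[1,2] = (0)(2) + (-2)(1) + (-4)(-2) = 6
A^4[1,3] = (0)(0) + (-2)(-1) + (-4)(1) = -2
A^4[2,1] = (6)(0) + (3)(-2) + (-1)(-2) = -4
A^4[2,2] = (6)(2) + (3)(1) + (-1)(-2) = 17
A^4[2,3] = (6)(0) + (3)(-1) + (-1)(1) = -4
A^4[3,1] = (10)(0) + (-10)(-2) + (11)(-2) = -2
A^4[3,2] = (10)(2) + (-10)(1) + (11)(-2) = -12
A^4[3,3] = (10)(0) + (-10)(-1) + (11)(1) = 21
A^4 = 
  [ 12,   6,  -2]
  [ -4,  17,  -4]
  [ -2, -12,  21]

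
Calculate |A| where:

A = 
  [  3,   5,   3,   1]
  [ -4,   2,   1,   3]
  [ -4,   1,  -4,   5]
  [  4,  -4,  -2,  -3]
Cofactor expansion along row 1: det(A) = a₁₁M₁₁ - a₁₂M₁₂ + a₁₃M₁₃ - a₁₄M₁₄

M₁₁ = det[[2, 1, 3]; [1, -4, 5]; [-4, -2, -3]]
  = (2)·((-4)(-3) - (5)(-2)) - (1)·((1)(-3) - (5)(-4)) + (3)·((1)(-2) - (-4)(-4))
  = (2)(22) - (1)(17) + (3)(-18)
  = -27
M₁₂ = det[[-4, 1, 3]; [-4, -4, 5]; [4, -2, -3]]
  = (-4)·((-4)(-3) - (5)(-2)) - (1)·((-4)(-3) - (5)(4)) + (3)·((-4)(-2) - (-4)(4))
  = (-4)(22) - (1)(-8) + (3)(24)
  = -8
M₁₃ = det[[-4, 2, 3]; [-4, 1, 5]; [4, -4, -3]]
  = (-4)·((1)(-3) - (5)(-4)) - (2)·((-4)(-3) - (5)(4)) + (3)·((-4)(-4) - (1)(4))
  = (-4)(17) - (2)(-8) + (3)(12)
  = -16
M₁₄ = det[[-4, 2, 1]; [-4, 1, -4]; [4, -4, -2]]
  = (-4)·((1)(-2) - (-4)(-4)) - (2)·((-4)(-2) - (-4)(4)) + (1)·((-4)(-4) - (1)(4))
  = (-4)(-18) - (2)(24) + (1)(12)
  = 36

det(A) = (3)(-27) - (5)(-8) + (3)(-16) - (1)(36) = -125

det(A) = -125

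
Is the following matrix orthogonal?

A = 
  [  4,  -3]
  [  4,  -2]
No

AᵀA = 
  [ 32, -20]
  [-20,  13]
≠ I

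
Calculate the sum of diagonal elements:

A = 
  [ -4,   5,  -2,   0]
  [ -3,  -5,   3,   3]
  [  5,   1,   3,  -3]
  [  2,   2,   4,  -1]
-7

tr(A) = -4 + -5 + 3 + -1 = -7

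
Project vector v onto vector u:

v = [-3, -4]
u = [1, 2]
proj_u(v) = [-11/5, -22/5]

v·u = (-3)(1) + (-4)(2) = -11
u·u = (1)² + (2)² = 5
proj_u(v) = (v·u / u·u) × u = (-11/5) × u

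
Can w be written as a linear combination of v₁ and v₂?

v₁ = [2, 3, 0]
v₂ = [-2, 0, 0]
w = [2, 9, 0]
Yes

Form the augmented matrix and row-reduce:
[v₁|v₂|w] = 
  [  2,  -2,   2]
  [  3,   0,   9]
  [  0,   0,   0]
R2 → R2 - (3/2)·R1
REF = 
  [  2,  -2,   2]
  [  0,   3,   6]
  [  0,   0,   0]

No row of the form [0 0 | nonzero], so the system is consistent. Back-substitution gives c₁ = 3, c₂ = 2: w = (3)·v₁ + (2)·v₂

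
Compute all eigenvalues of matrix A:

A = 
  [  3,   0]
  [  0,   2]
tr(A) = 5, det(A) = 6
Characteristic polynomial: λ² - tr(A)λ + det(A) = λ² - 5λ + 6
λ² - 5λ + 6 = (λ - 2)(λ - 3)

λ = 3, 2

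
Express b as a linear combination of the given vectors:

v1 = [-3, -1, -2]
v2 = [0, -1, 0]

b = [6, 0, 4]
c1 = -2, c2 = 2

b = -2·v1 + 2·v2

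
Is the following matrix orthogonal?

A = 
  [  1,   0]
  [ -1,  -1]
No

AᵀA = 
  [  2,   1]
  [  1,   1]
≠ I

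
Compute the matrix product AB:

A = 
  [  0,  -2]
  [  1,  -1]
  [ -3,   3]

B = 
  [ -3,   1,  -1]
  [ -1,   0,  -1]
A is 3×2 and B is 2×3, so AB is 3×3. Each entry is (row of A)·(column of B):
AB[1,1] = (0)(-3) + (-2)(-1) = 2
AB[1,2] = (0)(1) + (-2)(0) = 0
AB[1,3] = (0)(-1) + (-2)(-1) = 2
AB[2,1] = (1)(-3) + (-1)(-1) = -2
AB[2,2] = (1)(1) + (-1)(0) = 1
AB[2,3] = (1)(-1) + (-1)(-1) = 0
AB[3,1] = (-3)(-3) + (3)(-1) = 6
AB[3,2] = (-3)(1) + (3)(0) = -3
AB[3,3] = (-3)(-1) + (3)(-1) = 0

AB = 
  [  2,   0,   2]
  [ -2,   1,   0]
  [  6,  -3,   0]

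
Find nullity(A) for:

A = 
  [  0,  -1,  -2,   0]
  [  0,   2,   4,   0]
nullity(A) = 3

Row reduce:
R2 → R2 + (2)·R1
REF = 
  [  0,  -1,  -2,   0]
  [  0,   0,   0,   0]
Pivot columns: 2 → 1 pivot.
rank(A) = 1, so nullity(A) = 4 - 1 = 3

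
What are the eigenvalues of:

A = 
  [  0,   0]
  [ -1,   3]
λ = 3, 0

tr(A) = 3, det(A) = 0
Characteristic polynomial: λ² - tr(A)λ + det(A) = λ² - 3λ
λ² - 3λ = λ(λ - 3)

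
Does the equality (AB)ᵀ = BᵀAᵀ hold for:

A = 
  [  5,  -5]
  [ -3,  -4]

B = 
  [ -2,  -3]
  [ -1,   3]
Yes

(AB)ᵀ = 
  [ -5,  10]
  [-30,  -3]

BᵀAᵀ = 
  [ -5,  10]
  [-30,  -3]

Both sides are equal — this is the standard identity (AB)ᵀ = BᵀAᵀ, which holds for all A, B.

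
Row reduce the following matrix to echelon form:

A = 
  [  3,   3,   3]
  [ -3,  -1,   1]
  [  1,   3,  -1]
Row operations:
R2 → R2 + (1)·R1
R3 → R3 - (1/3)·R1
R3 → R3 - (1)·R2

Resulting echelon form:
REF = 
  [  3,   3,   3]
  [  0,   2,   4]
  [  0,   0,  -6]

Rank = 3 (number of non-zero pivot rows).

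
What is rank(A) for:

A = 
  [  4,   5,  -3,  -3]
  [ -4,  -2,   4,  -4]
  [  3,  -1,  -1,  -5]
Row reduce:
R2 → R2 + (1)·R1
R3 → R3 - (3/4)·R1
R3 → R3 + (19/12)·R2
REF = 
  [    4,     5,    -3,    -3]
  [    0,     3,     1,    -7]
  [    0,     0,  17/6, -83/6]
Pivot columns: 1, 2, 3 → 3 pivots.

rank(A) = 3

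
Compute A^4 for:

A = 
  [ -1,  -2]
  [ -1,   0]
A^4 = 
  [ 11,  10]
  [  5,   6]

A² = A·A:
A²[1,1] = (-1)(-1) + (-2)(-1) = 3
A²[1,2] = (-1)(-2) + (-2)(0) = 2
A²[2,1] = (-1)(-1) + (0)(-1) = 1
A²[2,2] = (-1)(-2) + (0)(0) = 2
A² = 
  [  3,   2]
  [  1,   2]

A^3 = A^2·A:
A^3[1,1] = (3)(-1) + (2)(-1) = -5
A^3[1,2] = (3)(-2) + (2)(0) = -6
A^3[2,1] = (1)(-1) + (2)(-1) = -3
A^3[2,2] = (1)(-2) + (2)(0) = -2
A^3 = 
  [ -5,  -6]
  [ -3,  -2]

A^4 = A^3·A:
A^4[1,1] = (-5)(-1) + (-6)(-1) = 11
A^4[1,2] = (-5)(-2) + (-6)(0) = 10
A^4[2,1] = (-3)(-1) + (-2)(-1) = 5
A^4[2,2] = (-3)(-2) + (-2)(0) = 6
A^4 = 
  [ 11,  10]
  [  5,   6]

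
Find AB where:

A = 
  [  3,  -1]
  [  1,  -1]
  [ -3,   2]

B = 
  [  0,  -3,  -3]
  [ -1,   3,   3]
AB = 
  [  1, -12, -12]
  [  1,  -6,  -6]
  [ -2,  15,  15]

A is 3×2 and B is 2×3, so AB is 3×3. Each entry is (row of A)·(column of B):
AB[1,1] = (3)(0) + (-1)(-1) = 1
AB[1,2] = (3)(-3) + (-1)(3) = -12
AB[1,3] = (3)(-3) + (-1)(3) = -12
AB[2,1] = (1)(0) + (-1)(-1) = 1
AB[2,2] = (1)(-3) + (-1)(3) = -6
AB[2,3] = (1)(-3) + (-1)(3) = -6
AB[3,1] = (-3)(0) + (2)(-1) = -2
AB[3,2] = (-3)(-3) + (2)(3) = 15
AB[3,3] = (-3)(-3) + (2)(3) = 15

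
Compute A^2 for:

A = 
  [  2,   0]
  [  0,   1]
A² = A·A:
A²[1,1] = (2)(2) + (0)(0) = 4
A²[1,2] = (2)(0) + (0)(1) = 0
A²[2,1] = (0)(2) + (1)(0) = 0
A²[2,2] = (0)(0) + (1)(1) = 1
A² = 
  [  4,   0]
  [  0,   1]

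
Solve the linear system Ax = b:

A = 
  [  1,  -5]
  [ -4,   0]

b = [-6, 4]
x = [-1, 1]

Row reduce the augmented matrix [A|b]:
R2 → R2 + (4)·R1
REF = 
  [  1,  -5,  -6]
  [  0, -20, -20]

Back-substitution:
x₂ = (-20) / (-20) = 1
x₁ = (-6 - (-5)(1)) / 1 = -1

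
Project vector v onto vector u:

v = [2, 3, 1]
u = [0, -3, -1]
proj_u(v) = [0, 3, 1]

v·u = (2)(0) + (3)(-3) + (1)(-1) = -10
u·u = (0)² + (-3)² + (-1)² = 10
proj_u(v) = (v·u / u·u) × u = (-10/10) × u = (-1) × u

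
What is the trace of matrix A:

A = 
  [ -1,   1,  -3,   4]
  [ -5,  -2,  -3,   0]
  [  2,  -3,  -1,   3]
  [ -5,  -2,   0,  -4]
-8

tr(A) = -1 + -2 + -1 + -4 = -8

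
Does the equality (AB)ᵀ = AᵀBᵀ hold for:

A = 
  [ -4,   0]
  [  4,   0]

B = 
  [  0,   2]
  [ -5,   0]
No

(AB)ᵀ = 
  [  0,   0]
  [ -8,   8]

AᵀBᵀ = 
  [  8,  20]
  [  0,   0]

The two matrices differ, so (AB)ᵀ ≠ AᵀBᵀ in general. The correct identity is (AB)ᵀ = BᵀAᵀ.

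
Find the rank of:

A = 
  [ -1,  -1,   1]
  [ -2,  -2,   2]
rank(A) = 1

Row reduce:
R2 → R2 - (2)·R1
REF = 
  [ -1,  -1,   1]
  [  0,   0,   0]
Pivot columns: 1 → 1 pivot.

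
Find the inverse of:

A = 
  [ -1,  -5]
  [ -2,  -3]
det(A) = (-1)(-3) - (-5)(-2) = -7
For a 2×2 matrix, A⁻¹ = (1/det(A)) · [[d, -b], [-c, a]]
    = (-1/7) · [[-3, 5], [2, -1]]

A⁻¹ = 
  [ 3/7, -5/7]
  [-2/7,  1/7]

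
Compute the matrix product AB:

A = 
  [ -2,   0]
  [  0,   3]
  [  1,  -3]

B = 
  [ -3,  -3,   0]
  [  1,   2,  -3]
A is 3×2 and B is 2×3, so AB is 3×3. Each entry is (row of A)·(column of B):
AB[1,1] = (-2)(-3) + (0)(1) = 6
AB[1,2] = (-2)(-3) + (0)(2) = 6
AB[1,3] = (-2)(0) + (0)(-3) = 0
AB[2,1] = (0)(-3) + (3)(1) = 3
AB[2,2] = (0)(-3) + (3)(2) = 6
AB[2,3] = (0)(0) + (3)(-3) = -9
AB[3,1] = (1)(-3) + (-3)(1) = -6
AB[3,2] = (1)(-3) + (-3)(2) = -9
AB[3,3] = (1)(0) + (-3)(-3) = 9

AB = 
  [  6,   6,   0]
  [  3,   6,  -9]
  [ -6,  -9,   9]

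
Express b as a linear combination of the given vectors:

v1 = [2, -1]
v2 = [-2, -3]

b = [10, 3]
c1 = 3, c2 = -2

b = 3·v1 + -2·v2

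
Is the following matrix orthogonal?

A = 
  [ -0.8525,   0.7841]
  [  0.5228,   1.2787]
No

AᵀA = 
  [  1.0001,   0.0001]
  [  0.0001,   2.2499]
≠ I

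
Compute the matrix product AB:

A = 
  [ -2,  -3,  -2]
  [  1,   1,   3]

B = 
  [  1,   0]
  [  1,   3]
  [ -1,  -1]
A is 2×3 and B is 3×2, so AB is 2×2. Each entry is (row of A)·(column of B):
AB[1,1] = (-2)(1) + (-3)(1) + (-2)(-1) = -3
AB[1,2] = (-2)(0) + (-3)(3) + (-2)(-1) = -7
AB[2,1] = (1)(1) + (1)(1) + (3)(-1) = -1
AB[2,2] = (1)(0) + (1)(3) + (3)(-1) = 0

AB = 
  [ -3,  -7]
  [ -1,   0]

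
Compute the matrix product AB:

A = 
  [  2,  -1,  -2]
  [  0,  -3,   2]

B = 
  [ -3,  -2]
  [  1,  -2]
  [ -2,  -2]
AB = 
  [ -3,   2]
  [ -7,   2]

A is 2×3 and B is 3×2, so AB is 2×2. Each entry is (row of A)·(column of B):
AB[1,1] = (2)(-3) + (-1)(1) + (-2)(-2) = -3
AB[1,2] = (2)(-2) + (-1)(-2) + (-2)(-2) = 2
AB[2,1] = (0)(-3) + (-3)(1) + (2)(-2) = -7
AB[2,2] = (0)(-2) + (-3)(-2) + (2)(-2) = 2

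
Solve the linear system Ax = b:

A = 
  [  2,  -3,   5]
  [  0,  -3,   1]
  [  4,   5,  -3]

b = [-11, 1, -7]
Row reduce the augmented matrix [A|b]:
R3 → R3 - (2)·R1
R3 → R3 + (11/3)·R2
REF = 
  [    2,    -3,     5,   -11]
  [    0,    -3,     1,     1]
  [    0,     0, -28/3,  56/3]

Back-substitution:
x₃ = (56/3) / (-28/3) = -2
x₂ = (1 - (1)(-2)) / (-3) = -1
x₁ = (-11 - (-3)(-1) - (5)(-2)) / 2 = -2

x = [-2, -1, -2]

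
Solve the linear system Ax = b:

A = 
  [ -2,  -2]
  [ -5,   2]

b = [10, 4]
Row reduce the augmented matrix [A|b]:
R2 → R2 - (5/2)·R1
REF = 
  [ -2,  -2,  10]
  [  0,   7, -21]

Back-substitution:
x₂ = (-21) / 7 = -3
x₁ = (10 - (-2)(-3)) / (-2) = -2

x = [-2, -3]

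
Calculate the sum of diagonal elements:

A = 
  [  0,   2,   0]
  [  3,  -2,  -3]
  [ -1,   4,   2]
0

tr(A) = 0 + -2 + 2 = 0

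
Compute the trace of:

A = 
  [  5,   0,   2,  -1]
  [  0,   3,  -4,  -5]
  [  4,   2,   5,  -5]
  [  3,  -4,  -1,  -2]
11

tr(A) = 5 + 3 + 5 + -2 = 11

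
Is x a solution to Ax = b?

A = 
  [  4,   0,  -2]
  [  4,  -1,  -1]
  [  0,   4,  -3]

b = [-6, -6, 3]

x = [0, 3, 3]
Yes

Ax = [-6, -6, 3] = b ✓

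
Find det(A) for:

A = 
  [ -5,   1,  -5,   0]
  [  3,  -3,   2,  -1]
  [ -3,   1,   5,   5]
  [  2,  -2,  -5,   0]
Cofactor expansion along row 1: det(A) = a₁₁M₁₁ - a₁₂M₁₂ + a₁₃M₁₃ - a₁₄M₁₄

M₁₁ = det[[-3, 2, -1]; [1, 5, 5]; [-2, -5, 0]]
  = (-3)·((5)(0) - (5)(-5)) - (2)·((1)(0) - (5)(-2)) + (-1)·((1)(-5) - (5)(-2))
  = (-3)(25) - (2)(10) + (-1)(5)
  = -100
M₁₂ = det[[3, 2, -1]; [-3, 5, 5]; [2, -5, 0]]
  = (3)·((5)(0) - (5)(-5)) - (2)·((-3)(0) - (5)(2)) + (-1)·((-3)(-5) - (5)(2))
  = (3)(25) - (2)(-10) + (-1)(5)
  = 90
M₁₃ = det[[3, -3, -1]; [-3, 1, 5]; [2, -2, 0]]
  = (3)·((1)(0) - (5)(-2)) - (-3)·((-3)(0) - (5)(2)) + (-1)·((-3)(-2) - (1)(2))
  = (3)(10) - (-3)(-10) + (-1)(4)
  = -4
M₁₄ = det[[3, -3, 2]; [-3, 1, 5]; [2, -2, -5]]
  = (3)·((1)(-5) - (5)(-2)) - (-3)·((-3)(-5) - (5)(2)) + (2)·((-3)(-2) - (1)(2))
  = (3)(5) - (-3)(5) + (2)(4)
  = 38

det(A) = (-5)(-100) - (1)(90) + (-5)(-4) - (0)(38) = 430

det(A) = 430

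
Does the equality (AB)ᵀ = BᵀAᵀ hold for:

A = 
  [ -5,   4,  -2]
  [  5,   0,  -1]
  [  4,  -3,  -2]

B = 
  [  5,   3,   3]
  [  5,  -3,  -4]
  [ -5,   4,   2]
Yes

(AB)ᵀ = 
  [  5,  30,  15]
  [-35,  11,  13]
  [-35,  13,  20]

BᵀAᵀ = 
  [  5,  30,  15]
  [-35,  11,  13]
  [-35,  13,  20]

Both sides are equal — this is the standard identity (AB)ᵀ = BᵀAᵀ, which holds for all A, B.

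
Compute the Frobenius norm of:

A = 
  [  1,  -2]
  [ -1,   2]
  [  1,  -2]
||A||_F = 3.873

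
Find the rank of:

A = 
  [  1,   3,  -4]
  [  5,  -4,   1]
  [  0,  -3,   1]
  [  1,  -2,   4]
Row reduce:
R2 → R2 - (5)·R1
R4 → R4 - (1)·R1
R3 → R3 - (3/19)·R2
R4 → R4 - (5/19)·R2
R4 → R4 + (47/44)·R3
REF = 
  [     1,      3,     -4]
  [     0,    -19,     21]
  [     0,      0, -44/19]
  [     0,      0,      0]
Pivot columns: 1, 2, 3 → 3 pivots.

rank(A) = 3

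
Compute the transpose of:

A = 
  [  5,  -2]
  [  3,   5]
Aᵀ = 
  [  5,   3]
  [ -2,   5]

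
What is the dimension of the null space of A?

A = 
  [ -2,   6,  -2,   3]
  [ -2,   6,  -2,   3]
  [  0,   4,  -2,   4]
nullity(A) = 2

Row reduce:
R2 → R2 - (1)·R1
Swap R2 ↔ R3
REF = 
  [ -2,   6,  -2,   3]
  [  0,   4,  -2,   4]
  [  0,   0,   0,   0]
Pivot columns: 1, 2 → 2 pivots.
rank(A) = 2, so nullity(A) = 4 - 2 = 2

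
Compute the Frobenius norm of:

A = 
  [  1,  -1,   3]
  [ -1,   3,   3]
||A||_F = 5.477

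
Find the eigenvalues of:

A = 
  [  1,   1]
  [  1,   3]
λ = 2 + √2, 2 - √2  (≈ 3.414, 0.5858)

tr(A) = 4, det(A) = 2
Characteristic polynomial: λ² - tr(A)λ + det(A) = λ² - 4λ + 2
λ² - 4λ + 2 = 0  ⇒  λ = (4 ± √((-4)² - 4·(2)))/2 = (4 ± √(8))/2
  = 2 + √2,  2 - √2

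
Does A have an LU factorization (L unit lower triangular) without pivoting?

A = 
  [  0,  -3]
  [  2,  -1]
No.
A[1,1] = 0 but A[2,1] = 2 ≠ 0. Any LU with L unit lower triangular has (LU)[1,1] = U[1,1] and (LU)[2,1] = L[2,1]·U[1,1]; matching A forces U[1,1] = 0, which then forces (LU)[2,1] = 0 ≠ 2. A row swap (pivoting) is required.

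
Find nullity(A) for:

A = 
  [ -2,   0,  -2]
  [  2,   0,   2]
nullity(A) = 2

Row reduce:
R2 → R2 + (1)·R1
REF = 
  [ -2,   0,  -2]
  [  0,   0,   0]
Pivot columns: 1 → 1 pivot.
rank(A) = 1, so nullity(A) = 3 - 1 = 2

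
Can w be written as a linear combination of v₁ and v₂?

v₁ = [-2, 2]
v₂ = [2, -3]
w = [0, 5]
Yes

Form the augmented matrix and row-reduce:
[v₁|v₂|w] = 
  [ -2,   2,   0]
  [  2,  -3,   5]
R2 → R2 + (1)·R1
REF = 
  [ -2,   2,   0]
  [  0,  -1,   5]

No row of the form [0 0 | nonzero], so the system is consistent. Back-substitution gives c₁ = -5, c₂ = -5: w = (-5)·v₁ + (-5)·v₂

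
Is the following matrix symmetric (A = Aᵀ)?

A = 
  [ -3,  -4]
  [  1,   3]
No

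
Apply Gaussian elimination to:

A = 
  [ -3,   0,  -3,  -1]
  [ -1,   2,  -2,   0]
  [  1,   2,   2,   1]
Row operations:
R2 → R2 - (1/3)·R1
R3 → R3 + (1/3)·R1
R3 → R3 - (1)·R2

Resulting echelon form:
REF = 
  [ -3,   0,  -3,  -1]
  [  0,   2,  -1, 1/3]
  [  0,   0,   2, 1/3]

Rank = 3 (number of non-zero pivot rows).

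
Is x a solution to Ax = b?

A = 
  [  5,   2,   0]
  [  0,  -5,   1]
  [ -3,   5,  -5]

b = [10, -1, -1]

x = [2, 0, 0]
No

Ax = [10, 0, -6] ≠ b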